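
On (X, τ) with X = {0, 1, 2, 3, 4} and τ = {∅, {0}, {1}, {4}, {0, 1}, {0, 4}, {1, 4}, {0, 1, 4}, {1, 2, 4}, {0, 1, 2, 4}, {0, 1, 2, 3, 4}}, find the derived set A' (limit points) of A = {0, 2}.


A' = {3}

For each x ∈ X, list the open sets U ∈ τ with x ∈ U, then check whether U ∩ (A ∖ {x}) ≠ ∅ for every such U.
  x = 0: open {0} ∋ x has {0} ∩ (A ∖ {0}) = ∅, so x is NOT a limit point.
  x = 1: open {1} ∋ x has {1} ∩ (A ∖ {1}) = ∅, so x is NOT a limit point.
  x = 2: open {1, 2, 4} ∋ x has {1, 2, 4} ∩ (A ∖ {2}) = ∅, so x is NOT a limit point.
  x = 3: opens ∋ x are {0, 1, 2, 3, 4}; each meets A ∖ {3}, so x IS a limit point.
  x = 4: open {4} ∋ x has {4} ∩ (A ∖ {4}) = ∅, so x is NOT a limit point.
Collecting: A' = {3}.


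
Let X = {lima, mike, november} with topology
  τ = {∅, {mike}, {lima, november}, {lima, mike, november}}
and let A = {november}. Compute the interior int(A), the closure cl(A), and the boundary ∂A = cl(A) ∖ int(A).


int(A) = ∅, cl(A) = {lima, november}, ∂A = {lima, november}.

Closed sets in (X, τ) are complements of opens:
  closed(X, τ) = {∅, {mike}, {lima, november}, {lima, mike, november}}.
int(A) = ⋃ {U ∈ τ : U ⊆ A}. Opens contained in A: ∅.
Taking the union of these: int(A) = ∅.
cl(A) = ⋂ {C closed : A ⊆ C}. Closed sets containing A: {lima, november}, {lima, mike, november}.
Intersecting these: cl(A) = {lima, november}.
∂A = cl(A) ∖ int(A) = {lima, november} ∖ ∅ = {lima, november}.


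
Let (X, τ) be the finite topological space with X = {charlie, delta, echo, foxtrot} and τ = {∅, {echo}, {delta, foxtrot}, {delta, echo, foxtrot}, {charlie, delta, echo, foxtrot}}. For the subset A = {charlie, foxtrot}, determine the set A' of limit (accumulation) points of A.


A' = {charlie, delta}

For each x ∈ X, list the open sets U ∈ τ with x ∈ U, then check whether U ∩ (A ∖ {x}) ≠ ∅ for every such U.
  x = charlie: opens ∋ x are {charlie, delta, echo, foxtrot}; each meets A ∖ {charlie}, so x IS a limit point.
  x = delta: opens ∋ x are {delta, foxtrot}, {delta, echo, foxtrot}, {charlie, delta, echo, foxtrot}; each meets A ∖ {delta}, so x IS a limit point.
  x = echo: open {echo} ∋ x has {echo} ∩ (A ∖ {echo}) = ∅, so x is NOT a limit point.
  x = foxtrot: open {delta, foxtrot} ∋ x has {delta, foxtrot} ∩ (A ∖ {foxtrot}) = ∅, so x is NOT a limit point.
Collecting: A' = {charlie, delta}.


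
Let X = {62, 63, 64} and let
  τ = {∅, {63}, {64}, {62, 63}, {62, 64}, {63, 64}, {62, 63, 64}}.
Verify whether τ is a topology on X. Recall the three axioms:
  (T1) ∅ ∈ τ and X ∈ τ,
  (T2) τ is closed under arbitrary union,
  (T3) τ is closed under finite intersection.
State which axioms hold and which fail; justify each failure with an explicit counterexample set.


τ is NOT a topology on X.

Axiom (T1): ∅ ∈ τ? Yes; X ∈ τ? Yes.
Axiom (T2/T3): check pairwise unions and intersections of members of τ.
Counterexample for (T3): {62, 63} ∩ {62, 64} = {62} ∉ τ. Therefore τ is NOT a topology.


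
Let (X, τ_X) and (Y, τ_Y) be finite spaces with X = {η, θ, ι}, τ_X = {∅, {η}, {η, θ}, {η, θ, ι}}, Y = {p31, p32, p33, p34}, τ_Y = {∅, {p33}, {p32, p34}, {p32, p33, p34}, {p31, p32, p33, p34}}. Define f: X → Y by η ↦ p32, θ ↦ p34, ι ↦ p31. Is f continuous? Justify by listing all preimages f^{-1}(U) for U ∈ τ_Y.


f IS continuous.

Compute f^{-1}(U) for each U ∈ τ_Y:
  U = ∅: f^{-1}(U) = ∅ ∈ τ_X ✓.
  U = {p33}: f^{-1}(U) = ∅ ∈ τ_X ✓.
  U = {p32, p34}: f^{-1}(U) = {η, θ} ∈ τ_X ✓.
  U = {p32, p33, p34}: f^{-1}(U) = {η, θ} ∈ τ_X ✓.
  U = {p31, p32, p33, p34}: f^{-1}(U) = {η, θ, ι} ∈ τ_X ✓.
Every preimage lies in τ_X, so f IS continuous.


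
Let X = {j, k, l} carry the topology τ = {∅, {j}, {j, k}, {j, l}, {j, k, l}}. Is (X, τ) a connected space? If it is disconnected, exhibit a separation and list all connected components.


(X, τ) is connected.

Find clopen sets (U ∈ τ with X ∖ U ∈ τ):
  U = ∅, X ∖ U = {j, k, l} — both open, so U is clopen.
  U = {j, k, l}, X ∖ U = ∅ — both open, so U is clopen.
Only trivial clopens (∅ and X) exist, so (X, τ) is connected.
Compute connected components by grouping points that agree on all clopens:
  component: {j, k, l}


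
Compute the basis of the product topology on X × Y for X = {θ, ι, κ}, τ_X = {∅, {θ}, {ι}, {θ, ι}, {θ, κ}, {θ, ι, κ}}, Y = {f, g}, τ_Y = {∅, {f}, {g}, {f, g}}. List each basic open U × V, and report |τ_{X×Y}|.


Basis B = {∅ × ∅, {θ} × {f}, {θ} × {g}, {ι} × {f}, {ι} × {g}, {θ} × {f, g}, {θ, ι} × {f}, {θ, κ} × {f}, {θ, ι} × {g}, {θ, κ} × {g}, {ι} × {f, g}, {θ, ι, κ} × {f}, {θ, ι, κ} × {g}, {θ, ι} × {f, g}, {θ, κ} × {f, g}, {θ, ι, κ} × {f, g}}; |τ_{X×Y}| = 36.

Enumerate products U × V with U ∈ τ_X, V ∈ τ_Y (deduplicated):
  ∅ × ∅ = {} (∅)
  {θ} × {f} = {(θ,f)}
  {θ} × {g} = {(θ,g)}
  {ι} × {f} = {(ι,f)}
  {ι} × {g} = {(ι,g)}
  {θ} × {f, g} = {(θ,f), (θ,g)}
  {θ, ι} × {f} = {(θ,f), (ι,f)}
  {θ, κ} × {f} = {(θ,f), (κ,f)}
  {θ, ι} × {g} = {(θ,g), (ι,g)}
  {θ, κ} × {g} = {(θ,g), (κ,g)}
  {ι} × {f, g} = {(ι,f), (ι,g)}
  {θ, ι, κ} × {f} = {(θ,f), (ι,f), (κ,f)}
  {θ, ι, κ} × {g} = {(θ,g), (ι,g), (κ,g)}
  {θ, ι} × {f, g} = {(θ,f), (θ,g), (ι,f), (ι,g)}
  {θ, κ} × {f, g} = {(θ,f), (θ,g), (κ,f), (κ,g)}
  {θ, ι, κ} × {f, g} = {(θ,f), (θ,g), (ι,f), (ι,g), (κ,f), (κ,g)}
These 16 distinct sets form the basis B.
Close under arbitrary unions to get τ_{X×Y}; counting gives |τ_{X×Y}| = 36.


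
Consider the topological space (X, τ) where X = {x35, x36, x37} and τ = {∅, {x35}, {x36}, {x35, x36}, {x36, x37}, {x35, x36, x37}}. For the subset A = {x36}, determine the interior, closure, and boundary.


int(A) = {x36}, cl(A) = {x36, x37}, ∂A = {x37}.

Closed sets in (X, τ) are complements of opens:
  closed(X, τ) = {∅, {x35}, {x37}, {x35, x37}, {x36, x37}, {x35, x36, x37}}.
int(A) = ⋃ {U ∈ τ : U ⊆ A}. Opens contained in A: ∅, {x36}.
Taking the union of these: int(A) = {x36}.
cl(A) = ⋂ {C closed : A ⊆ C}. Closed sets containing A: {x36, x37}, {x35, x36, x37}.
Intersecting these: cl(A) = {x36, x37}.
∂A = cl(A) ∖ int(A) = {x36, x37} ∖ {x36} = {x37}.


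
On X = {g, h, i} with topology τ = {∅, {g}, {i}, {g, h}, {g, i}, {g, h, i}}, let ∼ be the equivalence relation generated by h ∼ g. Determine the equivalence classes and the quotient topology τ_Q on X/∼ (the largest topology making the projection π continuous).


X/∼ = {[g=h], [i]}; |τ_Q| = 4.

Equivalence classes: [g=h], [i].
Quotient map π: X → X/∼ sends g ↦ [g=h], h ↦ [g=h], i ↦ [i].
For each subset V ⊆ X/∼, compute π^{-1}(V) ⊆ X and check whether π^{-1}(V) ∈ τ. V is open in τ_Q iff π^{-1}(V) ∈ τ.
  V = {}: π^{-1}(V) = ∅ ∈ τ ✓.
  V = {[g=h]}: π^{-1}(V) = {g, h} ∈ τ ✓.
  V = {[i]}: π^{-1}(V) = {i} ∈ τ ✓.
  V = {[g=h], [i]}: π^{-1}(V) = {g, h, i} ∈ τ ✓.
Open sets in the quotient: τ_Q = {{}, {[g=h]}, {[i]}, {[g=h], [i]}} (4 elements).


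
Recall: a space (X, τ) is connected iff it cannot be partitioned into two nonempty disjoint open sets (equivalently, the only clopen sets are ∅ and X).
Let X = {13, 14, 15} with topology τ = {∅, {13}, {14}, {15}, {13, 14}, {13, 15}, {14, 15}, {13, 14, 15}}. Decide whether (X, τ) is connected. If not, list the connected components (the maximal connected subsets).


(X, τ) is disconnected; components = [{13}, {14}, {15}].

Find clopen sets (U ∈ τ with X ∖ U ∈ τ):
  U = ∅, X ∖ U = {13, 14, 15} — both open, so U is clopen.
  U = {13}, X ∖ U = {14, 15} — both open, so U is clopen.
  U = {14}, X ∖ U = {13, 15} — both open, so U is clopen.
  U = {15}, X ∖ U = {13, 14} — both open, so U is clopen.
  U = {13, 14}, X ∖ U = {15} — both open, so U is clopen.
  U = {13, 15}, X ∖ U = {14} — both open, so U is clopen.
  U = {14, 15}, X ∖ U = {13} — both open, so U is clopen.
  U = {13, 14, 15}, X ∖ U = ∅ — both open, so U is clopen.
Nontrivial clopen(s) exist: e.g. {13, 15}. So (X, τ) is disconnected.
Compute connected components by grouping points that agree on all clopens:
  component: {13}
  component: {14}
  component: {15}


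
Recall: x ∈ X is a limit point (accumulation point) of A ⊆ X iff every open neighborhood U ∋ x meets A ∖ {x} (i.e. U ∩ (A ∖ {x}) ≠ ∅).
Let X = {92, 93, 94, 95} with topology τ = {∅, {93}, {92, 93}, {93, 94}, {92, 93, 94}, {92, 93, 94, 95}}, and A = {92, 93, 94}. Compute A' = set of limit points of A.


A' = {92, 94, 95}

For each x ∈ X, list the open sets U ∈ τ with x ∈ U, then check whether U ∩ (A ∖ {x}) ≠ ∅ for every such U.
  x = 92: opens ∋ x are {92, 93}, {92, 93, 94}, {92, 93, 94, 95}; each meets A ∖ {92}, so x IS a limit point.
  x = 93: open {93} ∋ x has {93} ∩ (A ∖ {93}) = ∅, so x is NOT a limit point.
  x = 94: opens ∋ x are {93, 94}, {92, 93, 94}, {92, 93, 94, 95}; each meets A ∖ {94}, so x IS a limit point.
  x = 95: opens ∋ x are {92, 93, 94, 95}; each meets A ∖ {95}, so x IS a limit point.
Collecting: A' = {92, 94, 95}.


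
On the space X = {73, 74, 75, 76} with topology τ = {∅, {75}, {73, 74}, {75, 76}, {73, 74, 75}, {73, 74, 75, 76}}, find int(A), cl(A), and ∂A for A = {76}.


int(A) = ∅, cl(A) = {76}, ∂A = {76}.

Closed sets in (X, τ) are complements of opens:
  closed(X, τ) = {∅, {76}, {73, 74}, {75, 76}, {73, 74, 76}, {73, 74, 75, 76}}.
int(A) = ⋃ {U ∈ τ : U ⊆ A}. Opens contained in A: ∅.
Taking the union of these: int(A) = ∅.
cl(A) = ⋂ {C closed : A ⊆ C}. Closed sets containing A: {76}, {75, 76}, {73, 74, 76}, {73, 74, 75, 76}.
Intersecting these: cl(A) = {76}.
∂A = cl(A) ∖ int(A) = {76} ∖ ∅ = {76}.


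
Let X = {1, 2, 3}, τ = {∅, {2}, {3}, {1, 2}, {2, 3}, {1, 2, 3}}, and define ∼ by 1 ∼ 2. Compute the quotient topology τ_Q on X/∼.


X/∼ = {[1=2], [3]}; |τ_Q| = 4.

Equivalence classes: [1=2], [3].
Quotient map π: X → X/∼ sends 1 ↦ [1=2], 2 ↦ [1=2], 3 ↦ [3].
For each subset V ⊆ X/∼, compute π^{-1}(V) ⊆ X and check whether π^{-1}(V) ∈ τ. V is open in τ_Q iff π^{-1}(V) ∈ τ.
  V = {}: π^{-1}(V) = ∅ ∈ τ ✓.
  V = {[1=2]}: π^{-1}(V) = {1, 2} ∈ τ ✓.
  V = {[3]}: π^{-1}(V) = {3} ∈ τ ✓.
  V = {[1=2], [3]}: π^{-1}(V) = {1, 2, 3} ∈ τ ✓.
Open sets in the quotient: τ_Q = {{}, {[1=2]}, {[3]}, {[1=2], [3]}} (4 elements).


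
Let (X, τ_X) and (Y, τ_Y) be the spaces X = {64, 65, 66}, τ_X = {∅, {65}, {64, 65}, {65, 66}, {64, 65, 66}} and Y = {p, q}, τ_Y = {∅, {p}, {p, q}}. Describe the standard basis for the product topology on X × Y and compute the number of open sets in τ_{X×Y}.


Basis B = {∅ × ∅, {65} × {p}, {64, 65} × {p}, {65} × {p, q}, {65, 66} × {p}, {64, 65, 66} × {p}, {64, 65} × {p, q}, {65, 66} × {p, q}, {64, 65, 66} × {p, q}}; |τ_{X×Y}| = 14.

Enumerate products U × V with U ∈ τ_X, V ∈ τ_Y (deduplicated):
  ∅ × ∅ = {} (∅)
  {65} × {p} = {(65,p)}
  {64, 65} × {p} = {(64,p), (65,p)}
  {65} × {p, q} = {(65,p), (65,q)}
  {65, 66} × {p} = {(65,p), (66,p)}
  {64, 65, 66} × {p} = {(64,p), (65,p), (66,p)}
  {64, 65} × {p, q} = {(64,p), (64,q), (65,p), (65,q)}
  {65, 66} × {p, q} = {(65,p), (65,q), (66,p), (66,q)}
  {64, 65, 66} × {p, q} = {(64,p), (64,q), (65,p), (65,q), (66,p), (66,q)}
These 9 distinct sets form the basis B.
Close under arbitrary unions to get τ_{X×Y}; counting gives |τ_{X×Y}| = 14.


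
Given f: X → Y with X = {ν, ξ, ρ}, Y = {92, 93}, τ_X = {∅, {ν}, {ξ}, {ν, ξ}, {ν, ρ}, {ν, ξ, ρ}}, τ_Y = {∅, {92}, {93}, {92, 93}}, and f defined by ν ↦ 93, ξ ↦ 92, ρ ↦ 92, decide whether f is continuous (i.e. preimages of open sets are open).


f is NOT continuous.

Compute f^{-1}(U) for each U ∈ τ_Y:
  U = ∅: f^{-1}(U) = ∅ ∈ τ_X ✓.
  U = {92}: f^{-1}(U) = {ξ, ρ} ∉ τ_X ✗.
  U = {93}: f^{-1}(U) = {ν} ∈ τ_X ✓.
  U = {92, 93}: f^{-1}(U) = {ν, ξ, ρ} ∈ τ_X ✓.
Found U = {92} with f^{-1}(U) = {ξ, ρ} not in τ_X. Therefore f is NOT continuous.


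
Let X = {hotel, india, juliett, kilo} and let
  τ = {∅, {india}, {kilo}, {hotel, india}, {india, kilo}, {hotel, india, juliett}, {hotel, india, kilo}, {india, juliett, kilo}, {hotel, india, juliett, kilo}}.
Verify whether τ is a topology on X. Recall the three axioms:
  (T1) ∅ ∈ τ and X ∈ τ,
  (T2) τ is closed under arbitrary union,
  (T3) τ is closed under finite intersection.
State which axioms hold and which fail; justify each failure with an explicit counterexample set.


τ is NOT a topology on X.

Axiom (T1): ∅ ∈ τ? Yes; X ∈ τ? Yes.
Axiom (T2/T3): check pairwise unions and intersections of members of τ.
Counterexample for (T3): {hotel, india, juliett} ∩ {india, juliett, kilo} = {india, juliett} ∉ τ. Therefore τ is NOT a topology.


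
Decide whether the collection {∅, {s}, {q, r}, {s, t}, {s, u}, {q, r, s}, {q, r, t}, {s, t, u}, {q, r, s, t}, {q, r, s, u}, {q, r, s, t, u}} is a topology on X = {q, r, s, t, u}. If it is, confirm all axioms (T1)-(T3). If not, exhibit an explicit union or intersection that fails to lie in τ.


τ is NOT a topology on X.

Axiom (T1): ∅ ∈ τ? Yes; X ∈ τ? Yes.
Axiom (T2/T3): check pairwise unions and intersections of members of τ.
Counterexample for (T3): {s, t} ∩ {q, r, t} = {t} ∉ τ. Therefore τ is NOT a topology.


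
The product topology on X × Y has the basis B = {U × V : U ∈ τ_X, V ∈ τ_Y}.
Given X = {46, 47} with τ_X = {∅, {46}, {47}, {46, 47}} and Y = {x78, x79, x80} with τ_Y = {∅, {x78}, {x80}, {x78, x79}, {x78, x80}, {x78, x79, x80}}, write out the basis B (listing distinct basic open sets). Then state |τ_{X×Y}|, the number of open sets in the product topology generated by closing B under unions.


Basis B = {∅ × ∅, {46} × {x78}, {46} × {x80}, {47} × {x78}, {47} × {x80}, {46} × {x78, x79}, {46} × {x78, x80}, {46, 47} × {x78}, {46, 47} × {x80}, {47} × {x78, x79}, {47} × {x78, x80}, {46} × {x78, x79, x80}, {47} × {x78, x79, x80}, {46, 47} × {x78, x79}, {46, 47} × {x78, x80}, {46, 47} × {x78, x79, x80}}; |τ_{X×Y}| = 36.

Enumerate products U × V with U ∈ τ_X, V ∈ τ_Y (deduplicated):
  ∅ × ∅ = {} (∅)
  {46} × {x78} = {(46,x78)}
  {46} × {x80} = {(46,x80)}
  {47} × {x78} = {(47,x78)}
  {47} × {x80} = {(47,x80)}
  {46} × {x78, x79} = {(46,x78), (46,x79)}
  {46} × {x78, x80} = {(46,x78), (46,x80)}
  {46, 47} × {x78} = {(46,x78), (47,x78)}
  {46, 47} × {x80} = {(46,x80), (47,x80)}
  {47} × {x78, x79} = {(47,x78), (47,x79)}
  {47} × {x78, x80} = {(47,x78), (47,x80)}
  {46} × {x78, x79, x80} = {(46,x78), (46,x79), (46,x80)}
  {47} × {x78, x79, x80} = {(47,x78), (47,x79), (47,x80)}
  {46, 47} × {x78, x79} = {(46,x78), (46,x79), (47,x78), (47,x79)}
  {46, 47} × {x78, x80} = {(46,x78), (46,x80), (47,x78), (47,x80)}
  {46, 47} × {x78, x79, x80} = {(46,x78), (46,x79), (46,x80), (47,x78), (47,x79), (47,x80)}
These 16 distinct sets form the basis B.
Close under arbitrary unions to get τ_{X×Y}; counting gives |τ_{X×Y}| = 36.


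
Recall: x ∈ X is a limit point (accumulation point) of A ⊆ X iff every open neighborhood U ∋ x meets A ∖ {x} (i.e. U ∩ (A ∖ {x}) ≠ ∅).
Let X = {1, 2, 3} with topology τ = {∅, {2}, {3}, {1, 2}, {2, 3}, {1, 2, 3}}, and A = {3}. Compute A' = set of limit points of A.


A' = ∅

For each x ∈ X, list the open sets U ∈ τ with x ∈ U, then check whether U ∩ (A ∖ {x}) ≠ ∅ for every such U.
  x = 1: open {1, 2} ∋ x has {1, 2} ∩ (A ∖ {1}) = ∅, so x is NOT a limit point.
  x = 2: open {2} ∋ x has {2} ∩ (A ∖ {2}) = ∅, so x is NOT a limit point.
  x = 3: open {3} ∋ x has {3} ∩ (A ∖ {3}) = ∅, so x is NOT a limit point.
Collecting: A' = ∅.


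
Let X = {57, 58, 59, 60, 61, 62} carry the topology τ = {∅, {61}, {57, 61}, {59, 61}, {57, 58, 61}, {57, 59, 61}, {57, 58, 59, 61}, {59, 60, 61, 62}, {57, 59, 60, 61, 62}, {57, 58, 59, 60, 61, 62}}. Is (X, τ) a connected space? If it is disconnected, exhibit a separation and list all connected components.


(X, τ) is connected.

Find clopen sets (U ∈ τ with X ∖ U ∈ τ):
  U = ∅, X ∖ U = {57, 58, 59, 60, 61, 62} — both open, so U is clopen.
  U = {57, 58, 59, 60, 61, 62}, X ∖ U = ∅ — both open, so U is clopen.
Only trivial clopens (∅ and X) exist, so (X, τ) is connected.
Compute connected components by grouping points that agree on all clopens:
  component: {57, 58, 59, 60, 61, 62}


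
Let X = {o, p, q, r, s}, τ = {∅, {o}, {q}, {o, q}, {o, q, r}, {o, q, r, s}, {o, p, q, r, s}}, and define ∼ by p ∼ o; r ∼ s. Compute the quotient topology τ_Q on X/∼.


X/∼ = {[o=p], [q], [r=s]}; |τ_Q| = 3.

Equivalence classes: [o=p], [q], [r=s].
Quotient map π: X → X/∼ sends o ↦ [o=p], p ↦ [o=p], q ↦ [q], r ↦ [r=s], s ↦ [r=s].
For each subset V ⊆ X/∼, compute π^{-1}(V) ⊆ X and check whether π^{-1}(V) ∈ τ. V is open in τ_Q iff π^{-1}(V) ∈ τ.
  V = {}: π^{-1}(V) = ∅ ∈ τ ✓.
  V = {[o=p]}: π^{-1}(V) = {o, p} ∉ τ ✗.
  V = {[q]}: π^{-1}(V) = {q} ∈ τ ✓.
  V = {[o=p], [q]}: π^{-1}(V) = {o, p, q} ∉ τ ✗.
  V = {[r=s]}: π^{-1}(V) = {r, s} ∉ τ ✗.
  V = {[o=p], [r=s]}: π^{-1}(V) = {o, p, r, s} ∉ τ ✗.
  V = {[q], [r=s]}: π^{-1}(V) = {q, r, s} ∉ τ ✗.
  V = {[o=p], [q], [r=s]}: π^{-1}(V) = {o, p, q, r, s} ∈ τ ✓.
Open sets in the quotient: τ_Q = {{}, {[q]}, {[o=p], [q], [r=s]}} (3 elements).


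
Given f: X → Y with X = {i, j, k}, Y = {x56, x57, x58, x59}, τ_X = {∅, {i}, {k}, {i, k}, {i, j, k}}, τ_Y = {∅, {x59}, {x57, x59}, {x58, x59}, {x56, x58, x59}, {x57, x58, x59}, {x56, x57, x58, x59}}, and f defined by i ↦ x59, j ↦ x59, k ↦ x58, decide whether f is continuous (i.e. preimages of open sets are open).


f is NOT continuous.

Compute f^{-1}(U) for each U ∈ τ_Y:
  U = ∅: f^{-1}(U) = ∅ ∈ τ_X ✓.
  U = {x59}: f^{-1}(U) = {i, j} ∉ τ_X ✗.
  U = {x57, x59}: f^{-1}(U) = {i, j} ∉ τ_X ✗.
  U = {x58, x59}: f^{-1}(U) = {i, j, k} ∈ τ_X ✓.
  U = {x56, x58, x59}: f^{-1}(U) = {i, j, k} ∈ τ_X ✓.
  U = {x57, x58, x59}: f^{-1}(U) = {i, j, k} ∈ τ_X ✓.
  U = {x56, x57, x58, x59}: f^{-1}(U) = {i, j, k} ∈ τ_X ✓.
Found U = {x59} with f^{-1}(U) = {i, j} not in τ_X. Therefore f is NOT continuous.


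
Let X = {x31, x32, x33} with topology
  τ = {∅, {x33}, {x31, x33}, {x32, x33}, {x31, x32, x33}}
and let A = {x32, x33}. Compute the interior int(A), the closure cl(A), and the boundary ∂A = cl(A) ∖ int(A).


int(A) = {x32, x33}, cl(A) = {x31, x32, x33}, ∂A = {x31}.

Closed sets in (X, τ) are complements of opens:
  closed(X, τ) = {∅, {x31}, {x32}, {x31, x32}, {x31, x32, x33}}.
int(A) = ⋃ {U ∈ τ : U ⊆ A}. Opens contained in A: ∅, {x33}, {x32, x33}.
Taking the union of these: int(A) = {x32, x33}.
cl(A) = ⋂ {C closed : A ⊆ C}. Closed sets containing A: {x31, x32, x33}.
Intersecting these: cl(A) = {x31, x32, x33}.
∂A = cl(A) ∖ int(A) = {x31, x32, x33} ∖ {x32, x33} = {x31}.


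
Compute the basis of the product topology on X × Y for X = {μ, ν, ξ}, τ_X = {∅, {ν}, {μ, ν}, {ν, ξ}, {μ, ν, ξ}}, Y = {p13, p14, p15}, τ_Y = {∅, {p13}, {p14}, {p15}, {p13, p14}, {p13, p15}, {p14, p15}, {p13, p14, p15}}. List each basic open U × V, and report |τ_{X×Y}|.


Basis B = {∅ × ∅, {ν} × {p13}, {ν} × {p14}, {ν} × {p15}, {μ, ν} × {p13}, {μ, ν} × {p14}, {μ, ν} × {p15}, {ν} × {p13, p14}, {ν} × {p13, p15}, {ν, ξ} × {p13}, {ν} × {p14, p15}, {ν, ξ} × {p14}, {ν, ξ} × {p15}, {μ, ν, ξ} × {p13}, {μ, ν, ξ} × {p14}, {μ, ν, ξ} × {p15}, {ν} × {p13, p14, p15}, {μ, ν} × {p13, p14}, {μ, ν} × {p13, p15}, {μ, ν} × {p14, p15}, {ν, ξ} × {p13, p14}, {ν, ξ} × {p13, p15}, {ν, ξ} × {p14, p15}, {μ, ν} × {p13, p14, p15}, {μ, ν, ξ} × {p13, p14}, {μ, ν, ξ} × {p13, p15}, {μ, ν, ξ} × {p14, p15}, {ν, ξ} × {p13, p14, p15}, {μ, ν, ξ} × {p13, p14, p15}}; |τ_{X×Y}| = 125.

Enumerate products U × V with U ∈ τ_X, V ∈ τ_Y (deduplicated):
  ∅ × ∅ = {} (∅)
  {ν} × {p13} = {(ν,p13)}
  {ν} × {p14} = {(ν,p14)}
  {ν} × {p15} = {(ν,p15)}
  {μ, ν} × {p13} = {(μ,p13), (ν,p13)}
  {μ, ν} × {p14} = {(μ,p14), (ν,p14)}
  {μ, ν} × {p15} = {(μ,p15), (ν,p15)}
  {ν} × {p13, p14} = {(ν,p13), (ν,p14)}
  {ν} × {p13, p15} = {(ν,p13), (ν,p15)}
  {ν, ξ} × {p13} = {(ν,p13), (ξ,p13)}
  {ν} × {p14, p15} = {(ν,p14), (ν,p15)}
  {ν, ξ} × {p14} = {(ν,p14), (ξ,p14)}
  {ν, ξ} × {p15} = {(ν,p15), (ξ,p15)}
  {μ, ν, ξ} × {p13} = {(μ,p13), (ν,p13), (ξ,p13)}
  {μ, ν, ξ} × {p14} = {(μ,p14), (ν,p14), (ξ,p14)}
  {μ, ν, ξ} × {p15} = {(μ,p15), (ν,p15), (ξ,p15)}
  {ν} × {p13, p14, p15} = {(ν,p13), (ν,p14), (ν,p15)}
  {μ, ν} × {p13, p14} = {(μ,p13), (μ,p14), (ν,p13), (ν,p14)}
  {μ, ν} × {p13, p15} = {(μ,p13), (μ,p15), (ν,p13), (ν,p15)}
  {μ, ν} × {p14, p15} = {(μ,p14), (μ,p15), (ν,p14), (ν,p15)}
  {ν, ξ} × {p13, p14} = {(ν,p13), (ν,p14), (ξ,p13), (ξ,p14)}
  {ν, ξ} × {p13, p15} = {(ν,p13), (ν,p15), (ξ,p13), (ξ,p15)}
  {ν, ξ} × {p14, p15} = {(ν,p14), (ν,p15), (ξ,p14), (ξ,p15)}
  {μ, ν} × {p13, p14, p15} = {(μ,p13), (μ,p14), (μ,p15), (ν,p13), (ν,p14), (ν,p15)}
  {μ, ν, ξ} × {p13, p14} = {(μ,p13), (μ,p14), (ν,p13), (ν,p14), (ξ,p13), (ξ,p14)}
  {μ, ν, ξ} × {p13, p15} = {(μ,p13), (μ,p15), (ν,p13), (ν,p15), (ξ,p13), (ξ,p15)}
  {μ, ν, ξ} × {p14, p15} = {(μ,p14), (μ,p15), (ν,p14), (ν,p15), (ξ,p14), (ξ,p15)}
  {ν, ξ} × {p13, p14, p15} = {(ν,p13), (ν,p14), (ν,p15), (ξ,p13), (ξ,p14), (ξ,p15)}
  {μ, ν, ξ} × {p13, p14, p15} = {(μ,p13), (μ,p14), (μ,p15), (ν,p13), (ν,p14), (ν,p15), (ξ,p13), (ξ,p14), (ξ,p15)}
These 29 distinct sets form the basis B.
Close under arbitrary unions to get τ_{X×Y}; counting gives |τ_{X×Y}| = 125.


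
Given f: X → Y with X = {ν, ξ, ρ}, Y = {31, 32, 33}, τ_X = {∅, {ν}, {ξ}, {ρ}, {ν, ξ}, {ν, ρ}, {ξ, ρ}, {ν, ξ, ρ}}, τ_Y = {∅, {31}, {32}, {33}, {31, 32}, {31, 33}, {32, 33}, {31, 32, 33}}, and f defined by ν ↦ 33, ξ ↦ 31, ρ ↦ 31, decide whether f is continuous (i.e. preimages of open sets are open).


f IS continuous.

Compute f^{-1}(U) for each U ∈ τ_Y:
  U = ∅: f^{-1}(U) = ∅ ∈ τ_X ✓.
  U = {31}: f^{-1}(U) = {ξ, ρ} ∈ τ_X ✓.
  U = {32}: f^{-1}(U) = ∅ ∈ τ_X ✓.
  U = {33}: f^{-1}(U) = {ν} ∈ τ_X ✓.
  U = {31, 32}: f^{-1}(U) = {ξ, ρ} ∈ τ_X ✓.
  U = {31, 33}: f^{-1}(U) = {ν, ξ, ρ} ∈ τ_X ✓.
  U = {32, 33}: f^{-1}(U) = {ν} ∈ τ_X ✓.
  U = {31, 32, 33}: f^{-1}(U) = {ν, ξ, ρ} ∈ τ_X ✓.
Every preimage lies in τ_X, so f IS continuous.


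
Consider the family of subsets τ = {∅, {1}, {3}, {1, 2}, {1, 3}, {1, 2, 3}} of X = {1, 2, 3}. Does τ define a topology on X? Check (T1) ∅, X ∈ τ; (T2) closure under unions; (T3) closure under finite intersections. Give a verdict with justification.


τ IS a topology on X.

Axiom (T1): ∅ ∈ τ? Yes; X ∈ τ? Yes.
Axiom (T2/T3): check pairwise unions and intersections of members of τ.
All pairwise intersections and unions checked — each lies in τ. Therefore τ satisfies (T1), (T2), (T3): it IS a topology on X.


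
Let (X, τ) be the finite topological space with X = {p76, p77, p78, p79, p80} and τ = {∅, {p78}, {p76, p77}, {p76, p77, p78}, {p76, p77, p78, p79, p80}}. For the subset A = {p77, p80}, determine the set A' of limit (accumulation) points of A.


A' = {p76, p79, p80}

For each x ∈ X, list the open sets U ∈ τ with x ∈ U, then check whether U ∩ (A ∖ {x}) ≠ ∅ for every such U.
  x = p76: opens ∋ x are {p76, p77}, {p76, p77, p78}, {p76, p77, p78, p79, p80}; each meets A ∖ {p76}, so x IS a limit point.
  x = p77: open {p76, p77} ∋ x has {p76, p77} ∩ (A ∖ {p77}) = ∅, so x is NOT a limit point.
  x = p78: open {p78} ∋ x has {p78} ∩ (A ∖ {p78}) = ∅, so x is NOT a limit point.
  x = p79: opens ∋ x are {p76, p77, p78, p79, p80}; each meets A ∖ {p79}, so x IS a limit point.
  x = p80: opens ∋ x are {p76, p77, p78, p79, p80}; each meets A ∖ {p80}, so x IS a limit point.
Collecting: A' = {p76, p79, p80}.


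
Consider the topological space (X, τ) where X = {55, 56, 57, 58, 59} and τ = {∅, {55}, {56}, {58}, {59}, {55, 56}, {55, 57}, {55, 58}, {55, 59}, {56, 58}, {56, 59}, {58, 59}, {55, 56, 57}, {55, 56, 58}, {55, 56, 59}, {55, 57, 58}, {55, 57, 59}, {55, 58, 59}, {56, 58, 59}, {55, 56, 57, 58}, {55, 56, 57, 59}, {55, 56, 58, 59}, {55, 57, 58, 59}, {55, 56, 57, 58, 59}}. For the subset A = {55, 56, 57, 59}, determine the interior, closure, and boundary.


int(A) = {55, 56, 57, 59}, cl(A) = {55, 56, 57, 59}, ∂A = ∅.

Closed sets in (X, τ) are complements of opens:
  closed(X, τ) = {∅, {56}, {57}, {58}, {59}, {55, 57}, {56, 57}, {56, 58}, {56, 59}, {57, 58}, {57, 59}, {58, 59}, {55, 56, 57}, {55, 57, 58}, {55, 57, 59}, {56, 57, 58}, {56, 57, 59}, {56, 58, 59}, {57, 58, 59}, {55, 56, 57, 58}, {55, 56, 57, 59}, {55, 57, 58, 59}, {56, 57, 58, 59}, {55, 56, 57, 58, 59}}.
int(A) = ⋃ {U ∈ τ : U ⊆ A}. Opens contained in A: ∅, {55}, {56}, {59}, {55, 56}, {55, 57}, {55, 59}, {56, 59}, {55, 56, 57}, {55, 56, 59}, {55, 57, 59}, {55, 56, 57, 59}.
Taking the union of these: int(A) = {55, 56, 57, 59}.
cl(A) = ⋂ {C closed : A ⊆ C}. Closed sets containing A: {55, 56, 57, 59}, {55, 56, 57, 58, 59}.
Intersecting these: cl(A) = {55, 56, 57, 59}.
∂A = cl(A) ∖ int(A) = {55, 56, 57, 59} ∖ {55, 56, 57, 59} = ∅.


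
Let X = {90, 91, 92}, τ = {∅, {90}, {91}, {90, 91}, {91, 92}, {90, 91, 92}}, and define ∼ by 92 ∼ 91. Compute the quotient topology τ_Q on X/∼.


X/∼ = {[90], [91=92]}; |τ_Q| = 4.

Equivalence classes: [90], [91=92].
Quotient map π: X → X/∼ sends 90 ↦ [90], 91 ↦ [91=92], 92 ↦ [91=92].
For each subset V ⊆ X/∼, compute π^{-1}(V) ⊆ X and check whether π^{-1}(V) ∈ τ. V is open in τ_Q iff π^{-1}(V) ∈ τ.
  V = {}: π^{-1}(V) = ∅ ∈ τ ✓.
  V = {[90]}: π^{-1}(V) = {90} ∈ τ ✓.
  V = {[91=92]}: π^{-1}(V) = {91, 92} ∈ τ ✓.
  V = {[90], [91=92]}: π^{-1}(V) = {90, 91, 92} ∈ τ ✓.
Open sets in the quotient: τ_Q = {{}, {[90]}, {[91=92]}, {[90], [91=92]}} (4 elements).


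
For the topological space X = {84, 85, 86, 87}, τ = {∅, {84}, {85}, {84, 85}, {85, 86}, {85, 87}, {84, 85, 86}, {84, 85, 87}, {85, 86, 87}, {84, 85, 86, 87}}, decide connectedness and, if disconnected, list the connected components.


(X, τ) is disconnected; components = [{84}, {85, 86, 87}].

Find clopen sets (U ∈ τ with X ∖ U ∈ τ):
  U = ∅, X ∖ U = {84, 85, 86, 87} — both open, so U is clopen.
  U = {84}, X ∖ U = {85, 86, 87} — both open, so U is clopen.
  U = {85, 86, 87}, X ∖ U = {84} — both open, so U is clopen.
  U = {84, 85, 86, 87}, X ∖ U = ∅ — both open, so U is clopen.
Nontrivial clopen(s) exist: e.g. {84}. So (X, τ) is disconnected.
Compute connected components by grouping points that agree on all clopens:
  component: {84}
  component: {85, 86, 87}


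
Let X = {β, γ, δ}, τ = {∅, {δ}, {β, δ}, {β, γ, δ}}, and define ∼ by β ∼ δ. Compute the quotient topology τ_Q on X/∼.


X/∼ = {[β=δ], [γ]}; |τ_Q| = 3.

Equivalence classes: [β=δ], [γ].
Quotient map π: X → X/∼ sends β ↦ [β=δ], γ ↦ [γ], δ ↦ [β=δ].
For each subset V ⊆ X/∼, compute π^{-1}(V) ⊆ X and check whether π^{-1}(V) ∈ τ. V is open in τ_Q iff π^{-1}(V) ∈ τ.
  V = {}: π^{-1}(V) = ∅ ∈ τ ✓.
  V = {[β=δ]}: π^{-1}(V) = {β, δ} ∈ τ ✓.
  V = {[γ]}: π^{-1}(V) = {γ} ∉ τ ✗.
  V = {[β=δ], [γ]}: π^{-1}(V) = {β, γ, δ} ∈ τ ✓.
Open sets in the quotient: τ_Q = {{}, {[β=δ]}, {[β=δ], [γ]}} (3 elements).


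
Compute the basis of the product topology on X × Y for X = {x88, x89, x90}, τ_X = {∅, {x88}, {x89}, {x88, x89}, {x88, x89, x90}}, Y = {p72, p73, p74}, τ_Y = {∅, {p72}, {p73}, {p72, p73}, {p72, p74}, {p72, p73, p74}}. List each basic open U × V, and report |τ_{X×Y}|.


Basis B = {∅ × ∅, {x88} × {p72}, {x88} × {p73}, {x89} × {p72}, {x89} × {p73}, {x88} × {p72, p73}, {x88} × {p72, p74}, {x88, x89} × {p72}, {x88, x89} × {p73}, {x89} × {p72, p73}, {x89} × {p72, p74}, {x88} × {p72, p73, p74}, {x88, x89, x90} × {p72}, {x88, x89, x90} × {p73}, {x89} × {p72, p73, p74}, {x88, x89} × {p72, p73}, {x88, x89} × {p72, p74}, {x88, x89} × {p72, p73, p74}, {x88, x89, x90} × {p72, p73}, {x88, x89, x90} × {p72, p74}, {x88, x89, x90} × {p72, p73, p74}}; |τ_{X×Y}| = 70.

Enumerate products U × V with U ∈ τ_X, V ∈ τ_Y (deduplicated):
  ∅ × ∅ = {} (∅)
  {x88} × {p72} = {(x88,p72)}
  {x88} × {p73} = {(x88,p73)}
  {x89} × {p72} = {(x89,p72)}
  {x89} × {p73} = {(x89,p73)}
  {x88} × {p72, p73} = {(x88,p72), (x88,p73)}
  {x88} × {p72, p74} = {(x88,p72), (x88,p74)}
  {x88, x89} × {p72} = {(x88,p72), (x89,p72)}
  {x88, x89} × {p73} = {(x88,p73), (x89,p73)}
  {x89} × {p72, p73} = {(x89,p72), (x89,p73)}
  {x89} × {p72, p74} = {(x89,p72), (x89,p74)}
  {x88} × {p72, p73, p74} = {(x88,p72), (x88,p73), (x88,p74)}
  {x88, x89, x90} × {p72} = {(x88,p72), (x89,p72), (x90,p72)}
  {x88, x89, x90} × {p73} = {(x88,p73), (x89,p73), (x90,p73)}
  {x89} × {p72, p73, p74} = {(x89,p72), (x89,p73), (x89,p74)}
  {x88, x89} × {p72, p73} = {(x88,p72), (x88,p73), (x89,p72), (x89,p73)}
  {x88, x89} × {p72, p74} = {(x88,p72), (x88,p74), (x89,p72), (x89,p74)}
  {x88, x89} × {p72, p73, p74} = {(x88,p72), (x88,p73), (x88,p74), (x89,p72), (x89,p73), (x89,p74)}
  {x88, x89, x90} × {p72, p73} = {(x88,p72), (x88,p73), (x89,p72), (x89,p73), (x90,p72), (x90,p73)}
  {x88, x89, x90} × {p72, p74} = {(x88,p72), (x88,p74), (x89,p72), (x89,p74), (x90,p72), (x90,p74)}
  {x88, x89, x90} × {p72, p73, p74} = {(x88,p72), (x88,p73), (x88,p74), (x89,p72), (x89,p73), (x89,p74), (x90,p72), (x90,p73), (x90,p74)}
These 21 distinct sets form the basis B.
Close under arbitrary unions to get τ_{X×Y}; counting gives |τ_{X×Y}| = 70.


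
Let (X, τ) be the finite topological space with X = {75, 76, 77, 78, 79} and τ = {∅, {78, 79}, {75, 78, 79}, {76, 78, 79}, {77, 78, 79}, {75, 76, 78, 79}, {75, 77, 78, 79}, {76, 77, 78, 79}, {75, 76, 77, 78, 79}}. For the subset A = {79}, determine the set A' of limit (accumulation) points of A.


A' = {75, 76, 77, 78}

For each x ∈ X, list the open sets U ∈ τ with x ∈ U, then check whether U ∩ (A ∖ {x}) ≠ ∅ for every such U.
  x = 75: opens ∋ x are {75, 78, 79}, {75, 76, 78, 79}, {75, 77, 78, 79}, {75, 76, 77, 78, 79}; each meets A ∖ {75}, so x IS a limit point.
  x = 76: opens ∋ x are {76, 78, 79}, {75, 76, 78, 79}, {76, 77, 78, 79}, {75, 76, 77, 78, 79}; each meets A ∖ {76}, so x IS a limit point.
  x = 77: opens ∋ x are {77, 78, 79}, {75, 77, 78, 79}, {76, 77, 78, 79}, {75, 76, 77, 78, 79}; each meets A ∖ {77}, so x IS a limit point.
  x = 78: opens ∋ x are {78, 79}, {75, 78, 79}, {76, 78, 79}, {77, 78, 79}, {75, 76, 78, 79}, {75, 77, 78, 79}, {76, 77, 78, 79}, {75, 76, 77, 78, 79}; each meets A ∖ {78}, so x IS a limit point.
  x = 79: open {78, 79} ∋ x has {78, 79} ∩ (A ∖ {79}) = ∅, so x is NOT a limit point.
Collecting: A' = {75, 76, 77, 78}.


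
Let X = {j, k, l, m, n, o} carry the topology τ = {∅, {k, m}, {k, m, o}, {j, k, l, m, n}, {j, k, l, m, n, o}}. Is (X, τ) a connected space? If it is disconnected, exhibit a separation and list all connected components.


(X, τ) is connected.

Find clopen sets (U ∈ τ with X ∖ U ∈ τ):
  U = ∅, X ∖ U = {j, k, l, m, n, o} — both open, so U is clopen.
  U = {j, k, l, m, n, o}, X ∖ U = ∅ — both open, so U is clopen.
Only trivial clopens (∅ and X) exist, so (X, τ) is connected.
Compute connected components by grouping points that agree on all clopens:
  component: {j, k, l, m, n, o}


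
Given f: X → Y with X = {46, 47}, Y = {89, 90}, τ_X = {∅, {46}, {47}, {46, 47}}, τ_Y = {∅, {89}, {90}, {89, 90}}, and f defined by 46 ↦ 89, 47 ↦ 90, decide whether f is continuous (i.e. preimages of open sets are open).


f IS continuous.

Compute f^{-1}(U) for each U ∈ τ_Y:
  U = ∅: f^{-1}(U) = ∅ ∈ τ_X ✓.
  U = {89}: f^{-1}(U) = {46} ∈ τ_X ✓.
  U = {90}: f^{-1}(U) = {47} ∈ τ_X ✓.
  U = {89, 90}: f^{-1}(U) = {46, 47} ∈ τ_X ✓.
Every preimage lies in τ_X, so f IS continuous.


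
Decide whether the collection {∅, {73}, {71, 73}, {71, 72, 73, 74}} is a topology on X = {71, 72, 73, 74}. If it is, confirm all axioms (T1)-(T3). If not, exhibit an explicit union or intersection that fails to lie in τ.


τ IS a topology on X.

Axiom (T1): ∅ ∈ τ? Yes; X ∈ τ? Yes.
Axiom (T2/T3): check pairwise unions and intersections of members of τ.
All pairwise intersections and unions checked — each lies in τ. Therefore τ satisfies (T1), (T2), (T3): it IS a topology on X.


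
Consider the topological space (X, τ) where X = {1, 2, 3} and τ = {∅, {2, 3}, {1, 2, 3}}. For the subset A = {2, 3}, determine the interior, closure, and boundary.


int(A) = {2, 3}, cl(A) = {1, 2, 3}, ∂A = {1}.

Closed sets in (X, τ) are complements of opens:
  closed(X, τ) = {∅, {1}, {1, 2, 3}}.
int(A) = ⋃ {U ∈ τ : U ⊆ A}. Opens contained in A: ∅, {2, 3}.
Taking the union of these: int(A) = {2, 3}.
cl(A) = ⋂ {C closed : A ⊆ C}. Closed sets containing A: {1, 2, 3}.
Intersecting these: cl(A) = {1, 2, 3}.
∂A = cl(A) ∖ int(A) = {1, 2, 3} ∖ {2, 3} = {1}.


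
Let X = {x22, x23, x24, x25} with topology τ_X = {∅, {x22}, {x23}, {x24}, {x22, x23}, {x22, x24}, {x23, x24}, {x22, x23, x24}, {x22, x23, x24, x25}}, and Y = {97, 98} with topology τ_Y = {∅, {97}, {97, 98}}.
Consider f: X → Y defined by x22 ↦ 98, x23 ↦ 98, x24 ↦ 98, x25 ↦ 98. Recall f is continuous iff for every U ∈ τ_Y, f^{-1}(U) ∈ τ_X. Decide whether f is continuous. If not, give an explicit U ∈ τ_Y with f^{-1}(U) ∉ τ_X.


f IS continuous.

Compute f^{-1}(U) for each U ∈ τ_Y:
  U = ∅: f^{-1}(U) = ∅ ∈ τ_X ✓.
  U = {97}: f^{-1}(U) = ∅ ∈ τ_X ✓.
  U = {97, 98}: f^{-1}(U) = {x22, x23, x24, x25} ∈ τ_X ✓.
Every preimage lies in τ_X, so f IS continuous.


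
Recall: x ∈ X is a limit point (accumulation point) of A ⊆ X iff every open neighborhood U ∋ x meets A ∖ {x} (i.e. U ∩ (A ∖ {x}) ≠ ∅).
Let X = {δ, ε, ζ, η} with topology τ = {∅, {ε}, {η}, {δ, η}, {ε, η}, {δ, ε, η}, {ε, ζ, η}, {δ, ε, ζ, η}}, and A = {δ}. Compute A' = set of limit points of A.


A' = ∅

For each x ∈ X, list the open sets U ∈ τ with x ∈ U, then check whether U ∩ (A ∖ {x}) ≠ ∅ for every such U.
  x = δ: open {δ, η} ∋ x has {δ, η} ∩ (A ∖ {δ}) = ∅, so x is NOT a limit point.
  x = ε: open {ε} ∋ x has {ε} ∩ (A ∖ {ε}) = ∅, so x is NOT a limit point.
  x = ζ: open {ε, ζ, η} ∋ x has {ε, ζ, η} ∩ (A ∖ {ζ}) = ∅, so x is NOT a limit point.
  x = η: open {η} ∋ x has {η} ∩ (A ∖ {η}) = ∅, so x is NOT a limit point.
Collecting: A' = ∅.


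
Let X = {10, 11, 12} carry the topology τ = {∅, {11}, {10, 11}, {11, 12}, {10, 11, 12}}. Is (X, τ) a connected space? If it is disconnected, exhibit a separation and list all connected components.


(X, τ) is connected.

Find clopen sets (U ∈ τ with X ∖ U ∈ τ):
  U = ∅, X ∖ U = {10, 11, 12} — both open, so U is clopen.
  U = {10, 11, 12}, X ∖ U = ∅ — both open, so U is clopen.
Only trivial clopens (∅ and X) exist, so (X, τ) is connected.
Compute connected components by grouping points that agree on all clopens:
  component: {10, 11, 12}


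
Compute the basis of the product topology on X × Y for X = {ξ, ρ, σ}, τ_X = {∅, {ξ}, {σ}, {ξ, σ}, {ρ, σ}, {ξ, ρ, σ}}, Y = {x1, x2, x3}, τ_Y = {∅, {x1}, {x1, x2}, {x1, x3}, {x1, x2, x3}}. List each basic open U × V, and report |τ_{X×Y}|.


Basis B = {∅ × ∅, {ξ} × {x1}, {σ} × {x1}, {ξ} × {x1, x2}, {ξ} × {x1, x3}, {ξ, σ} × {x1}, {ρ, σ} × {x1}, {σ} × {x1, x2}, {σ} × {x1, x3}, {ξ} × {x1, x2, x3}, {ξ, ρ, σ} × {x1}, {σ} × {x1, x2, x3}, {ξ, σ} × {x1, x2}, {ξ, σ} × {x1, x3}, {ρ, σ} × {x1, x2}, {ρ, σ} × {x1, x3}, {ξ, σ} × {x1, x2, x3}, {ξ, ρ, σ} × {x1, x2}, {ξ, ρ, σ} × {x1, x3}, {ρ, σ} × {x1, x2, x3}, {ξ, ρ, σ} × {x1, x2, x3}}; |τ_{X×Y}| = 70.

Enumerate products U × V with U ∈ τ_X, V ∈ τ_Y (deduplicated):
  ∅ × ∅ = {} (∅)
  {ξ} × {x1} = {(ξ,x1)}
  {σ} × {x1} = {(σ,x1)}
  {ξ} × {x1, x2} = {(ξ,x1), (ξ,x2)}
  {ξ} × {x1, x3} = {(ξ,x1), (ξ,x3)}
  {ξ, σ} × {x1} = {(ξ,x1), (σ,x1)}
  {ρ, σ} × {x1} = {(ρ,x1), (σ,x1)}
  {σ} × {x1, x2} = {(σ,x1), (σ,x2)}
  {σ} × {x1, x3} = {(σ,x1), (σ,x3)}
  {ξ} × {x1, x2, x3} = {(ξ,x1), (ξ,x2), (ξ,x3)}
  {ξ, ρ, σ} × {x1} = {(ξ,x1), (ρ,x1), (σ,x1)}
  {σ} × {x1, x2, x3} = {(σ,x1), (σ,x2), (σ,x3)}
  {ξ, σ} × {x1, x2} = {(ξ,x1), (ξ,x2), (σ,x1), (σ,x2)}
  {ξ, σ} × {x1, x3} = {(ξ,x1), (ξ,x3), (σ,x1), (σ,x3)}
  {ρ, σ} × {x1, x2} = {(ρ,x1), (ρ,x2), (σ,x1), (σ,x2)}
  {ρ, σ} × {x1, x3} = {(ρ,x1), (ρ,x3), (σ,x1), (σ,x3)}
  {ξ, σ} × {x1, x2, x3} = {(ξ,x1), (ξ,x2), (ξ,x3), (σ,x1), (σ,x2), (σ,x3)}
  {ξ, ρ, σ} × {x1, x2} = {(ξ,x1), (ξ,x2), (ρ,x1), (ρ,x2), (σ,x1), (σ,x2)}
  {ξ, ρ, σ} × {x1, x3} = {(ξ,x1), (ξ,x3), (ρ,x1), (ρ,x3), (σ,x1), (σ,x3)}
  {ρ, σ} × {x1, x2, x3} = {(ρ,x1), (ρ,x2), (ρ,x3), (σ,x1), (σ,x2), (σ,x3)}
  {ξ, ρ, σ} × {x1, x2, x3} = {(ξ,x1), (ξ,x2), (ξ,x3), (ρ,x1), (ρ,x2), (ρ,x3), (σ,x1), (σ,x2), (σ,x3)}
These 21 distinct sets form the basis B.
Close under arbitrary unions to get τ_{X×Y}; counting gives |τ_{X×Y}| = 70.


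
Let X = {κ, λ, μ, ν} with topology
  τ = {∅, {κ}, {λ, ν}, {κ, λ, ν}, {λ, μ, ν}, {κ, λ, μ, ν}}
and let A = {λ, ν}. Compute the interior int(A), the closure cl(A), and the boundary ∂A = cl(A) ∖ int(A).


int(A) = {λ, ν}, cl(A) = {λ, μ, ν}, ∂A = {μ}.

Closed sets in (X, τ) are complements of opens:
  closed(X, τ) = {∅, {κ}, {μ}, {κ, μ}, {λ, μ, ν}, {κ, λ, μ, ν}}.
int(A) = ⋃ {U ∈ τ : U ⊆ A}. Opens contained in A: ∅, {λ, ν}.
Taking the union of these: int(A) = {λ, ν}.
cl(A) = ⋂ {C closed : A ⊆ C}. Closed sets containing A: {λ, μ, ν}, {κ, λ, μ, ν}.
Intersecting these: cl(A) = {λ, μ, ν}.
∂A = cl(A) ∖ int(A) = {λ, μ, ν} ∖ {λ, ν} = {μ}.


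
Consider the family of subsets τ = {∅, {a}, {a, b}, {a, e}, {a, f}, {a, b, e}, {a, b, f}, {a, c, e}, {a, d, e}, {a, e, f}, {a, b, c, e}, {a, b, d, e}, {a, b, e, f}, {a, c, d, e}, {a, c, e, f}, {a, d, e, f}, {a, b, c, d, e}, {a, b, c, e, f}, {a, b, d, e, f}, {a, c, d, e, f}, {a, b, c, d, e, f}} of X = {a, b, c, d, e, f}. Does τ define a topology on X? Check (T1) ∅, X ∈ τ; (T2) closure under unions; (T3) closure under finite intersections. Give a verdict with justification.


τ IS a topology on X.

Axiom (T1): ∅ ∈ τ? Yes; X ∈ τ? Yes.
Axiom (T2/T3): check pairwise unions and intersections of members of τ.
All pairwise intersections and unions checked — each lies in τ. Therefore τ satisfies (T1), (T2), (T3): it IS a topology on X.


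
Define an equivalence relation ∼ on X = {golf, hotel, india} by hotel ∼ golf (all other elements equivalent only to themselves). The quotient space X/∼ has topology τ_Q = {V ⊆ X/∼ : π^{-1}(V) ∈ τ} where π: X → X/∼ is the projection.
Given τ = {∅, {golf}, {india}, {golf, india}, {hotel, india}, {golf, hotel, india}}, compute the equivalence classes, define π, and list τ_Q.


X/∼ = {[golf=hotel], [india]}; |τ_Q| = 3.

Equivalence classes: [golf=hotel], [india].
Quotient map π: X → X/∼ sends golf ↦ [golf=hotel], hotel ↦ [golf=hotel], india ↦ [india].
For each subset V ⊆ X/∼, compute π^{-1}(V) ⊆ X and check whether π^{-1}(V) ∈ τ. V is open in τ_Q iff π^{-1}(V) ∈ τ.
  V = {}: π^{-1}(V) = ∅ ∈ τ ✓.
  V = {[golf=hotel]}: π^{-1}(V) = {golf, hotel} ∉ τ ✗.
  V = {[india]}: π^{-1}(V) = {india} ∈ τ ✓.
  V = {[golf=hotel], [india]}: π^{-1}(V) = {golf, hotel, india} ∈ τ ✓.
Open sets in the quotient: τ_Q = {{}, {[india]}, {[golf=hotel], [india]}} (3 elements).
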